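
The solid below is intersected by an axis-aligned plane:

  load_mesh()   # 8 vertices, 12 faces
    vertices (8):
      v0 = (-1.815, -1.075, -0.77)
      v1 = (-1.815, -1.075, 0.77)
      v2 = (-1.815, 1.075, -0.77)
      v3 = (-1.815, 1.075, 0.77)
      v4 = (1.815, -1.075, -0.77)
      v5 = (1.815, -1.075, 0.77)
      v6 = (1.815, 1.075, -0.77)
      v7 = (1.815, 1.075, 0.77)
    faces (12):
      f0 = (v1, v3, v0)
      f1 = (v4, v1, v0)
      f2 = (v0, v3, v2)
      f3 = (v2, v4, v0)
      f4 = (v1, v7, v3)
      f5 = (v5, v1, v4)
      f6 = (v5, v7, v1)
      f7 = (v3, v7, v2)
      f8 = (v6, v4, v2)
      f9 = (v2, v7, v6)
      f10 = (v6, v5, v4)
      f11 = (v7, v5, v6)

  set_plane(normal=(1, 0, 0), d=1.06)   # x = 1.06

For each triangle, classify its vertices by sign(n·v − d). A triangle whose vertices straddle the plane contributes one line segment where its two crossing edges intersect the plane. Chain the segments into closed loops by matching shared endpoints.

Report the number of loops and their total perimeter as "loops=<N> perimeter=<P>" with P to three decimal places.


Straddling triangles (8 of 12):
  (v4,v1,v0) [+--] → (1.06, -1.075, -0.449697)–(1.06, -1.075, -0.77)  len=0.3203
  (v2,v4,v0) [-+-] → (1.06, -0.627824, -0.77)–(1.06, -1.075, -0.77)  len=0.4472
  (v1,v7,v3) [-+-] → (1.06, 0.627824, 0.77)–(1.06, 1.075, 0.77)  len=0.4472
  (v5,v1,v4) [+-+] → (1.06, -1.075, 0.77)–(1.06, -1.075, -0.449697)  len=1.2197
  (v5,v7,v1) [++-] → (1.06, 0.627824, 0.77)–(1.06, -1.075, 0.77)  len=1.7028
  (v3,v7,v2) [-+-] → (1.06, 1.075, 0.77)–(1.06, 1.075, 0.449697)  len=0.3203
  (v6,v4,v2) [++-] → (1.06, -0.627824, -0.77)–(1.06, 1.075, -0.77)  len=1.7028
  (v2,v7,v6) [-++] → (1.06, 1.075, 0.449697)–(1.06, 1.075, -0.77)  len=1.2197

Chained into 1 loop(s):
  loop 1: 8 segments, perimeter = 7.3800
Total perimeter = 7.380

loops=1 perimeter=7.380


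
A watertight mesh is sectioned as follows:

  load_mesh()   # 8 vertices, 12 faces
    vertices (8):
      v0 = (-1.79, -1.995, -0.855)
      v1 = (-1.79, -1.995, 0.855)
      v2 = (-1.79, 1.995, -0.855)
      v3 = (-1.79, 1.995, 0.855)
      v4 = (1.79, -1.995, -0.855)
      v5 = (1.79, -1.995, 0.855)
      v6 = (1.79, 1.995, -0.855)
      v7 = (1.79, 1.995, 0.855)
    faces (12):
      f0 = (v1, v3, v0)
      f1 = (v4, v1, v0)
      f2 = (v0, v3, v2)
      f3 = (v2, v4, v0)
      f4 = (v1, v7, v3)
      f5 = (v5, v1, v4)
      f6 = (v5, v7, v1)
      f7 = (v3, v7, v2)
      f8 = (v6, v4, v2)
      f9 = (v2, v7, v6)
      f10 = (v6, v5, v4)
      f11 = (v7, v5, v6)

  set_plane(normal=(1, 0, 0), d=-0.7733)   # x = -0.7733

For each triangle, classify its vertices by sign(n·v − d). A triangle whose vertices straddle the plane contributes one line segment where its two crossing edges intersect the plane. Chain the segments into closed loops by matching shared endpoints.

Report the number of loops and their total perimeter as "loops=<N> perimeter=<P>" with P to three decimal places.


Straddling triangles (8 of 12):
  (v4,v1,v0) [+--] → (-0.7733, -1.995, 0.36937)–(-0.7733, -1.995, -0.855)  len=1.2244
  (v2,v4,v0) [-+-] → (-0.7733, 0.861862, -0.855)–(-0.7733, -1.995, -0.855)  len=2.8569
  (v1,v7,v3) [-+-] → (-0.7733, -0.861862, 0.855)–(-0.7733, 1.995, 0.855)  len=2.8569
  (v5,v1,v4) [+-+] → (-0.7733, -1.995, 0.855)–(-0.7733, -1.995, 0.36937)  len=0.4856
  (v5,v7,v1) [++-] → (-0.7733, -0.861862, 0.855)–(-0.7733, -1.995, 0.855)  len=1.1331
  (v3,v7,v2) [-+-] → (-0.7733, 1.995, 0.855)–(-0.7733, 1.995, -0.36937)  len=1.2244
  (v6,v4,v2) [++-] → (-0.7733, 0.861862, -0.855)–(-0.7733, 1.995, -0.855)  len=1.1331
  (v2,v7,v6) [-++] → (-0.7733, 1.995, -0.36937)–(-0.7733, 1.995, -0.855)  len=0.4856

Chained into 1 loop(s):
  loop 1: 8 segments, perimeter = 11.4000
Total perimeter = 11.400

loops=1 perimeter=11.400


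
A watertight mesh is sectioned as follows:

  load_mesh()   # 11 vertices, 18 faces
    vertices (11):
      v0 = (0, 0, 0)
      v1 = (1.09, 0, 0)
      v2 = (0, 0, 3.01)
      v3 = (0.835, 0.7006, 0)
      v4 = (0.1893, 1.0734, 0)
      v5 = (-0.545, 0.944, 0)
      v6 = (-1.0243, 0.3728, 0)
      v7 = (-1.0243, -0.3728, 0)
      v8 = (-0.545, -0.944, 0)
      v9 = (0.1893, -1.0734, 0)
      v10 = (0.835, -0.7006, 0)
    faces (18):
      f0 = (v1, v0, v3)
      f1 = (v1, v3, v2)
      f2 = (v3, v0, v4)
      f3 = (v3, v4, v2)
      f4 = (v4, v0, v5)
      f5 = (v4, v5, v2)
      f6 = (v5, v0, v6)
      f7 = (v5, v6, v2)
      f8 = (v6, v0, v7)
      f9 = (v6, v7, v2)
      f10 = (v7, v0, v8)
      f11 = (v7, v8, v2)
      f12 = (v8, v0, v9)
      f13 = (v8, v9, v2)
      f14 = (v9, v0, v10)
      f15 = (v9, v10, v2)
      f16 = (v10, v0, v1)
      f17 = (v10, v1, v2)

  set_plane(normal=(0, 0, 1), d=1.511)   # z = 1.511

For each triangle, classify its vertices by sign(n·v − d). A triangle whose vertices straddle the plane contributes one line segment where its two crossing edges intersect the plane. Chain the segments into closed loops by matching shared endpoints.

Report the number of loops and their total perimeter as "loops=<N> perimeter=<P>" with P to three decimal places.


loops=1 perimeter=3.342

Straddling triangles (9 of 18):
  (v1,v3,v2) [--+] → (0.415836, 0.348903, 1.511)–(0.542827, 0, 1.511)  len=0.3713
  (v3,v4,v2) [--+] → (0.0942727, 0.53456, 1.511)–(0.415836, 0.348903, 1.511)  len=0.3713
  (v4,v5,v2) [--+] → (-0.271414, 0.470118, 1.511)–(0.0942727, 0.53456, 1.511)  len=0.3713
  (v5,v6,v2) [--+] → (-0.510108, 0.185657, 1.511)–(-0.271414, 0.470118, 1.511)  len=0.3713
  (v6,v7,v2) [--+] → (-0.510108, -0.185657, 1.511)–(-0.510108, 0.185657, 1.511)  len=0.3713
  (v7,v8,v2) [--+] → (-0.271414, -0.470118, 1.511)–(-0.510108, -0.185657, 1.511)  len=0.3713
  (v8,v9,v2) [--+] → (0.0942727, -0.53456, 1.511)–(-0.271414, -0.470118, 1.511)  len=0.3713
  (v9,v10,v2) [--+] → (0.415836, -0.348903, 1.511)–(0.0942727, -0.53456, 1.511)  len=0.3713
  (v10,v1,v2) [--+] → (0.542827, 0, 1.511)–(0.415836, -0.348903, 1.511)  len=0.3713

Chained into 1 loop(s):
  loop 1: 9 segments, perimeter = 3.3418
Total perimeter = 3.342


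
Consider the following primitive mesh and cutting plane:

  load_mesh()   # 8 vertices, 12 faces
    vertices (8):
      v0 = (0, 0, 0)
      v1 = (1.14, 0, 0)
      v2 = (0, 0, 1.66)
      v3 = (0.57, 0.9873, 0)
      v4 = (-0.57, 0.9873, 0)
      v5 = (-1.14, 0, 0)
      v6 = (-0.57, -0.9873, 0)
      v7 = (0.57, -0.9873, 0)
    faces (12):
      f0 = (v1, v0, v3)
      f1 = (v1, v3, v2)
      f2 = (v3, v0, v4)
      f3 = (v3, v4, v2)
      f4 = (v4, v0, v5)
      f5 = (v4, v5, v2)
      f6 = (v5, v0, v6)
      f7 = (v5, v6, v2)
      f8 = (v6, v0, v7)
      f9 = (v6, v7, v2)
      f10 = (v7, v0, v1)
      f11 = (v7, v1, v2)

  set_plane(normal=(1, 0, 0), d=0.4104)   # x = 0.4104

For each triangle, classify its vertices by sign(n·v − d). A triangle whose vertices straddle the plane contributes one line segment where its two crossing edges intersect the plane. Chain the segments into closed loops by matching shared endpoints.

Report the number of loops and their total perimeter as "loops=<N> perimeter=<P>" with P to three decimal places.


Straddling triangles (8 of 12):
  (v1,v0,v3) [+-+] → (0.4104, 0, 0)–(0.4104, 0.710856, 0)  len=0.7109
  (v1,v3,v2) [++-] → (0.4104, 0.710856, 0.4648)–(0.4104, 0, 1.0624)  len=0.9287
  (v3,v0,v4) [+--] → (0.4104, 0.710856, 0)–(0.4104, 0.9873, 0)  len=0.2764
  (v3,v4,v2) [+--] → (0.4104, 0.9873, 0)–(0.4104, 0.710856, 0.4648)  len=0.5408
  (v6,v0,v7) [--+] → (0.4104, -0.710856, 0)–(0.4104, -0.9873, 0)  len=0.2764
  (v6,v7,v2) [-+-] → (0.4104, -0.9873, 0)–(0.4104, -0.710856, 0.4648)  len=0.5408
  (v7,v0,v1) [+-+] → (0.4104, -0.710856, 0)–(0.4104, 0, 0)  len=0.7109
  (v7,v1,v2) [++-] → (0.4104, 0, 1.0624)–(0.4104, -0.710856, 0.4648)  len=0.9287

Chained into 1 loop(s):
  loop 1: 8 segments, perimeter = 4.9135
Total perimeter = 4.914

loops=1 perimeter=4.914


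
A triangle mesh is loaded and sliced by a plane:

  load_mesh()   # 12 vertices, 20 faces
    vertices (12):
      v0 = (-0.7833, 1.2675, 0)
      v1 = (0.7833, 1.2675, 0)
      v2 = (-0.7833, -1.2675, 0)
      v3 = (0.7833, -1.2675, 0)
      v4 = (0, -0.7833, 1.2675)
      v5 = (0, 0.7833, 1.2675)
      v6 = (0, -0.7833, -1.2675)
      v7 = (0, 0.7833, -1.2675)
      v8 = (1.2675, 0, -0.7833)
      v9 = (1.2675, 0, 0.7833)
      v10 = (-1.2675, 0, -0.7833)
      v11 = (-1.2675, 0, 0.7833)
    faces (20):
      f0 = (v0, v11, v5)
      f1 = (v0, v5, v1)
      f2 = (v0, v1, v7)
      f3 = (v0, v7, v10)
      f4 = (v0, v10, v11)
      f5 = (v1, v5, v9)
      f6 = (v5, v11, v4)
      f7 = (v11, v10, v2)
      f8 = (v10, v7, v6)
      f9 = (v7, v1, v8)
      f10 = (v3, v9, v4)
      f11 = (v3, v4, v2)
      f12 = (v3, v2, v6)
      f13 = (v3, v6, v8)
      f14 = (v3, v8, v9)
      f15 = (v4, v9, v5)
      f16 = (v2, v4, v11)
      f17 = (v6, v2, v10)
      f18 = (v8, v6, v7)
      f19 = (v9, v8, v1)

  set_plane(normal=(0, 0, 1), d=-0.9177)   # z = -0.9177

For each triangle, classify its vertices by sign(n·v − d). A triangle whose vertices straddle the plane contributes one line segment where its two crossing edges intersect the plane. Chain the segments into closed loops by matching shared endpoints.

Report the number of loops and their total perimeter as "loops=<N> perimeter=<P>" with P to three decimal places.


loops=1 perimeter=5.691

Straddling triangles (8 of 20):
  (v0,v1,v7) [++-] → (0.216172, 0.916928, -0.9177)–(-0.216172, 0.916928, -0.9177)  len=0.4323
  (v0,v7,v10) [+-+] → (-0.216172, 0.916928, -0.9177)–(-0.915678, 0.217422, -0.9177)  len=0.9893
  (v10,v7,v6) [+--] → (-0.915678, 0.217422, -0.9177)–(-0.915678, -0.217422, -0.9177)  len=0.4348
  (v7,v1,v8) [-++] → (0.216172, 0.916928, -0.9177)–(0.915678, 0.217422, -0.9177)  len=0.9893
  (v3,v2,v6) [++-] → (-0.216172, -0.916928, -0.9177)–(0.216172, -0.916928, -0.9177)  len=0.4323
  (v3,v6,v8) [+-+] → (0.216172, -0.916928, -0.9177)–(0.915678, -0.217422, -0.9177)  len=0.9893
  (v6,v2,v10) [-++] → (-0.216172, -0.916928, -0.9177)–(-0.915678, -0.217422, -0.9177)  len=0.9893
  (v8,v6,v7) [+--] → (0.915678, -0.217422, -0.9177)–(0.915678, 0.217422, -0.9177)  len=0.4348

Chained into 1 loop(s):
  loop 1: 8 segments, perimeter = 5.6914
Total perimeter = 5.691


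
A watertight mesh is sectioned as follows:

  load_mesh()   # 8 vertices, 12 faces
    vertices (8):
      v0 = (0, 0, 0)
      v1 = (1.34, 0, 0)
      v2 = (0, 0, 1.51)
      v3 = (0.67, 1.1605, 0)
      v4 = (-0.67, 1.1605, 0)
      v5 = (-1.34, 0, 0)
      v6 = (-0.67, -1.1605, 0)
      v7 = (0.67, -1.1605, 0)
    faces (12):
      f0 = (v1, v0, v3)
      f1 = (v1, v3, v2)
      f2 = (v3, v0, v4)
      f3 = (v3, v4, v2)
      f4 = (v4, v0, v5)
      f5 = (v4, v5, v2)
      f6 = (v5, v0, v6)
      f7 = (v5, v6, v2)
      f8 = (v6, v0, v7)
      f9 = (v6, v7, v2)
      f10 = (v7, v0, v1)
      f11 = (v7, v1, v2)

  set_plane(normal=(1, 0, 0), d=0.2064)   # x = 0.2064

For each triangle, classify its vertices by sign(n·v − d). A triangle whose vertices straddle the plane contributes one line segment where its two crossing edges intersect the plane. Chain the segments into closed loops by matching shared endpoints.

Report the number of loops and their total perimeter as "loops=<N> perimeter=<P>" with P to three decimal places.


Straddling triangles (8 of 12):
  (v1,v0,v3) [+-+] → (0.2064, 0, 0)–(0.2064, 0.357503, 0)  len=0.3575
  (v1,v3,v2) [++-] → (0.2064, 0.357503, 1.04483)–(0.2064, 0, 1.27741)  len=0.4265
  (v3,v0,v4) [+--] → (0.2064, 0.357503, 0)–(0.2064, 1.1605, 0)  len=0.8030
  (v3,v4,v2) [+--] → (0.2064, 1.1605, 0)–(0.2064, 0.357503, 1.04483)  len=1.3178
  (v6,v0,v7) [--+] → (0.2064, -0.357503, 0)–(0.2064, -1.1605, 0)  len=0.8030
  (v6,v7,v2) [-+-] → (0.2064, -1.1605, 0)–(0.2064, -0.357503, 1.04483)  len=1.3178
  (v7,v0,v1) [+-+] → (0.2064, -0.357503, 0)–(0.2064, 0, 0)  len=0.3575
  (v7,v1,v2) [++-] → (0.2064, 0, 1.27741)–(0.2064, -0.357503, 1.04483)  len=0.4265

Chained into 1 loop(s):
  loop 1: 8 segments, perimeter = 5.8095
Total perimeter = 5.810

loops=1 perimeter=5.810


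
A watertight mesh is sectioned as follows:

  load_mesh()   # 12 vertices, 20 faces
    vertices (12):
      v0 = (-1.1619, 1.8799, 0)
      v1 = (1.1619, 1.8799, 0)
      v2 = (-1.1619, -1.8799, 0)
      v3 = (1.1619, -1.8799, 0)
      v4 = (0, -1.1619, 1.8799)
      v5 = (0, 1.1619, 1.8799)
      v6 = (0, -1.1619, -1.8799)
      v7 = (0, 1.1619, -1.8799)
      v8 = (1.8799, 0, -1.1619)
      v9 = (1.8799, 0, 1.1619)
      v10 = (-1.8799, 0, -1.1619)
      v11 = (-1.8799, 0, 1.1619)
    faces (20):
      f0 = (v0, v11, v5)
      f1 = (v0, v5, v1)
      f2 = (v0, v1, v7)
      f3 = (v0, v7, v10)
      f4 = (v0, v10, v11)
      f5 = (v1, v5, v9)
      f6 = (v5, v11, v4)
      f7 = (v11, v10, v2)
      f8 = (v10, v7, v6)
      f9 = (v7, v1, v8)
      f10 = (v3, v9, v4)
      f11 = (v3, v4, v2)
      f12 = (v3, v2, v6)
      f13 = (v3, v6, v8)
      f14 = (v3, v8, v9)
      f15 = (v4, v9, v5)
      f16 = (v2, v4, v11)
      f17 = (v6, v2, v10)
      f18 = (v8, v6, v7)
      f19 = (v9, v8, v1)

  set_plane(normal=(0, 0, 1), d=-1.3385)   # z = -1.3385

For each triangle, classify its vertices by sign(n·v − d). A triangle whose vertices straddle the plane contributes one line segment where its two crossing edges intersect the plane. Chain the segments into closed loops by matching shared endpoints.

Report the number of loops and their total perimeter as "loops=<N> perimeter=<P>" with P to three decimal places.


loops=1 perimeter=8.607

Straddling triangles (8 of 20):
  (v0,v1,v7) [++-] → (0.33462, 1.36868, -1.3385)–(-0.33462, 1.36868, -1.3385)  len=0.6692
  (v0,v7,v10) [+-+] → (-0.33462, 1.36868, -1.3385)–(-1.41752, 0.285782, -1.3385)  len=1.5314
  (v10,v7,v6) [+--] → (-1.41752, 0.285782, -1.3385)–(-1.41752, -0.285782, -1.3385)  len=0.5716
  (v7,v1,v8) [-++] → (0.33462, 1.36868, -1.3385)–(1.41752, 0.285782, -1.3385)  len=1.5314
  (v3,v2,v6) [++-] → (-0.33462, -1.36868, -1.3385)–(0.33462, -1.36868, -1.3385)  len=0.6692
  (v3,v6,v8) [+-+] → (0.33462, -1.36868, -1.3385)–(1.41752, -0.285782, -1.3385)  len=1.5314
  (v6,v2,v10) [-++] → (-0.33462, -1.36868, -1.3385)–(-1.41752, -0.285782, -1.3385)  len=1.5314
  (v8,v6,v7) [+--] → (1.41752, -0.285782, -1.3385)–(1.41752, 0.285782, -1.3385)  len=0.5716

Chained into 1 loop(s):
  loop 1: 8 segments, perimeter = 8.6074
Total perimeter = 8.607


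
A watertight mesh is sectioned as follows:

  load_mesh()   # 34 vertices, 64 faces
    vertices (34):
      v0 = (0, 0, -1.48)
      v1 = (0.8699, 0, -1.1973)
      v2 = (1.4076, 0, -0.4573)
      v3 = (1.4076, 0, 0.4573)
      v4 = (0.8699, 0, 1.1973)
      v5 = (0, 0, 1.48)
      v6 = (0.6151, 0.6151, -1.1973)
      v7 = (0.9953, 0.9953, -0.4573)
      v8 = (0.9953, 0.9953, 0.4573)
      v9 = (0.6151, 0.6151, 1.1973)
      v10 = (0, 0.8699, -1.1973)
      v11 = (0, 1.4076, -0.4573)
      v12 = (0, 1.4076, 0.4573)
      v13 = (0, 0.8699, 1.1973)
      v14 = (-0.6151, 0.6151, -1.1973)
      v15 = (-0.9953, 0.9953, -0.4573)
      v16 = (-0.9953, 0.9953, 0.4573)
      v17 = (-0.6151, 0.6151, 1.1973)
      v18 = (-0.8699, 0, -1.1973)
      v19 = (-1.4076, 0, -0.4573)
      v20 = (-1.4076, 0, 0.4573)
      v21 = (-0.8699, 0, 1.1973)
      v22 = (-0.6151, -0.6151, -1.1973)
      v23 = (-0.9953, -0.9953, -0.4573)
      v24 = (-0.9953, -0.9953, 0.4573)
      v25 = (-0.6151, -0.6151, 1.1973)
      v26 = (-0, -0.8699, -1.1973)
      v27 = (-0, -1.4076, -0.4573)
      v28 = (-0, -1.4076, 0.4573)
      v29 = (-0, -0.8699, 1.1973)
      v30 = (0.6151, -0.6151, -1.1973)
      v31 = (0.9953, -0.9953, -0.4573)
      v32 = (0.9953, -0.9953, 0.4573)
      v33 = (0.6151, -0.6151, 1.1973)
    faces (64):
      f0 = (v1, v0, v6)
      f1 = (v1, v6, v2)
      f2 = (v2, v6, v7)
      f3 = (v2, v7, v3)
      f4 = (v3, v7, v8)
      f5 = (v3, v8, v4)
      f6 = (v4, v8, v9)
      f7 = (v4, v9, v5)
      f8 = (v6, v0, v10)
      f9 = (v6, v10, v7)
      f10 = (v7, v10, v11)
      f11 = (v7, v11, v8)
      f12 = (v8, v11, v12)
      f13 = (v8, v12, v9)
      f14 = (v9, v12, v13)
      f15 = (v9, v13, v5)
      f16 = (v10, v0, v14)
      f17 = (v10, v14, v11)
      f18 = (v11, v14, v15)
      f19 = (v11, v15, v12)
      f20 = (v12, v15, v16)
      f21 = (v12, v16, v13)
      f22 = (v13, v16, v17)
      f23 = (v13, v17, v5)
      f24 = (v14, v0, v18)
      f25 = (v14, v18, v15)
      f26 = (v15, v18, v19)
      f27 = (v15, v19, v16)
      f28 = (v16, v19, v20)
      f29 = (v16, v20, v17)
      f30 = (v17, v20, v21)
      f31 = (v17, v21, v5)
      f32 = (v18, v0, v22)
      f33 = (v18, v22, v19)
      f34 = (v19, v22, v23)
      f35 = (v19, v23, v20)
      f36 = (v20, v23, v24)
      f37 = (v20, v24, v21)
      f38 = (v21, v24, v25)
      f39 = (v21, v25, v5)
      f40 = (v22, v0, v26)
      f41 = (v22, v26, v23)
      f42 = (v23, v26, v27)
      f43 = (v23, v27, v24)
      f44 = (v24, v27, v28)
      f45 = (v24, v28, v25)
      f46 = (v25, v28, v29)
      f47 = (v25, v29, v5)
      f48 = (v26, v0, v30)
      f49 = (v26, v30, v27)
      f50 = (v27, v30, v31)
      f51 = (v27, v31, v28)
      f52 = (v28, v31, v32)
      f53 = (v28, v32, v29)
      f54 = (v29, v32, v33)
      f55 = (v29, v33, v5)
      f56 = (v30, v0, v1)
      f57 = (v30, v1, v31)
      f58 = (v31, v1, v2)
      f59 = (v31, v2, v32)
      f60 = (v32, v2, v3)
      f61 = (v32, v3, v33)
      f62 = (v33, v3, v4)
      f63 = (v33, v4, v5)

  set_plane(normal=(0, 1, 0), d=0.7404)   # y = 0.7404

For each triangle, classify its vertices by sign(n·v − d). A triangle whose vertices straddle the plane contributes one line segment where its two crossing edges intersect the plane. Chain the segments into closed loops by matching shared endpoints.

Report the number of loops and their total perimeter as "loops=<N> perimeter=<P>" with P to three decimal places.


loops=1 perimeter=7.514

Straddling triangles (20 of 64):
  (v2,v6,v7) [--+] → (0.7404, 0.7404, -0.953423)–(1.10089, 0.7404, -0.4573)  len=0.6133
  (v2,v7,v3) [-+-] → (1.10089, 0.7404, -0.4573)–(1.10089, 0.7404, -0.223068)  len=0.2342
  (v3,v7,v8) [-++] → (1.10089, 0.7404, -0.223068)–(1.10089, 0.7404, 0.4573)  len=0.6804
  (v3,v8,v4) [-+-] → (1.10089, 0.7404, 0.4573)–(0.963185, 0.7404, 0.646817)  len=0.2343
  (v4,v8,v9) [-+-] → (0.963185, 0.7404, 0.646817)–(0.7404, 0.7404, 0.953423)  len=0.3790
  (v6,v0,v10) [--+] → (0, 0.7404, -1.23938)–(0.31262, 0.7404, -1.1973)  len=0.3154
  (v6,v10,v7) [-++] → (0.31262, 0.7404, -1.1973)–(0.7404, 0.7404, -0.953423)  len=0.4924
  (v8,v12,v9) [++-] → (0.517848, 0.7404, 1.0803)–(0.7404, 0.7404, 0.953423)  len=0.2562
  (v9,v12,v13) [-++] → (0.517848, 0.7404, 1.0803)–(0.31262, 0.7404, 1.1973)  len=0.2362
  (v9,v13,v5) [-+-] → (0.31262, 0.7404, 1.1973)–(0, 0.7404, 1.23938)  len=0.3154
  (v10,v0,v14) [+--] → (0, 0.7404, -1.23938)–(-0.31262, 0.7404, -1.1973)  len=0.3154
  (v10,v14,v11) [+-+] → (-0.31262, 0.7404, -1.1973)–(-0.517848, 0.7404, -1.0803)  len=0.2362
  (v11,v14,v15) [+-+] → (-0.517848, 0.7404, -1.0803)–(-0.7404, 0.7404, -0.953423)  len=0.2562
  (v13,v16,v17) [++-] → (-0.7404, 0.7404, 0.953423)–(-0.31262, 0.7404, 1.1973)  len=0.4924
  (v13,v17,v5) [+--] → (-0.31262, 0.7404, 1.1973)–(0, 0.7404, 1.23938)  len=0.3154
  (v14,v18,v15) [--+] → (-0.963185, 0.7404, -0.646817)–(-0.7404, 0.7404, -0.953423)  len=0.3790
  (v15,v18,v19) [+--] → (-0.963185, 0.7404, -0.646817)–(-1.10089, 0.7404, -0.4573)  len=0.2343
  (v15,v19,v16) [+-+] → (-1.10089, 0.7404, -0.4573)–(-1.10089, 0.7404, 0.223068)  len=0.6804
  (v16,v19,v20) [+--] → (-1.10089, 0.7404, 0.223068)–(-1.10089, 0.7404, 0.4573)  len=0.2342
  (v16,v20,v17) [+--] → (-1.10089, 0.7404, 0.4573)–(-0.7404, 0.7404, 0.953423)  len=0.6133

Chained into 1 loop(s):
  loop 1: 20 segments, perimeter = 7.5137
Total perimeter = 7.514


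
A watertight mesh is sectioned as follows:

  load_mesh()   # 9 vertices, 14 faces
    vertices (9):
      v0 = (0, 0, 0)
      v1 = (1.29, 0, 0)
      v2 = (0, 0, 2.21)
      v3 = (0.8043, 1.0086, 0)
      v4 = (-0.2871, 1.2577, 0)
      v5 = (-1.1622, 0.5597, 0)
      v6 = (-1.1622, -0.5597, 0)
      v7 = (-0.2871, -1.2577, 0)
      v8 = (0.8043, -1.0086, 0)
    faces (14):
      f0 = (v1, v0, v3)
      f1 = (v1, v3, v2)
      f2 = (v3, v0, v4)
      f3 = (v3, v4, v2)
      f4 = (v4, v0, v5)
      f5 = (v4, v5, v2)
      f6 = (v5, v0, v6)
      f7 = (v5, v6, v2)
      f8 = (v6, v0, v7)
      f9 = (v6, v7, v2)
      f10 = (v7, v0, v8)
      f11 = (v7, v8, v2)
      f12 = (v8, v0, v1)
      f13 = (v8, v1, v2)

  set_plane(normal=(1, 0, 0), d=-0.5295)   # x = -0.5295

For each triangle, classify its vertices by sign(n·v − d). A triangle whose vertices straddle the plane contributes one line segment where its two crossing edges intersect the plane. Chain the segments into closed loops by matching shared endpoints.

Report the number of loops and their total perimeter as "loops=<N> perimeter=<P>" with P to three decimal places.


loops=1 perimeter=5.539

Straddling triangles (6 of 14):
  (v4,v0,v5) [++-] → (-0.5295, 0.255, 0)–(-0.5295, 1.06436, 0)  len=0.8094
  (v4,v5,v2) [+-+] → (-0.5295, 1.06436, 0)–(-0.5295, 0.255, 1.20312)  len=1.4500
  (v5,v0,v6) [-+-] → (-0.5295, 0.255, 0)–(-0.5295, -0.255, 0)  len=0.5100
  (v5,v6,v2) [--+] → (-0.5295, -0.255, 1.20312)–(-0.5295, 0.255, 1.20312)  len=0.5100
  (v6,v0,v7) [-++] → (-0.5295, -0.255, 0)–(-0.5295, -1.06436, 0)  len=0.8094
  (v6,v7,v2) [-++] → (-0.5295, -1.06436, 0)–(-0.5295, -0.255, 1.20312)  len=1.4500

Chained into 1 loop(s):
  loop 1: 6 segments, perimeter = 5.5388
Total perimeter = 5.539


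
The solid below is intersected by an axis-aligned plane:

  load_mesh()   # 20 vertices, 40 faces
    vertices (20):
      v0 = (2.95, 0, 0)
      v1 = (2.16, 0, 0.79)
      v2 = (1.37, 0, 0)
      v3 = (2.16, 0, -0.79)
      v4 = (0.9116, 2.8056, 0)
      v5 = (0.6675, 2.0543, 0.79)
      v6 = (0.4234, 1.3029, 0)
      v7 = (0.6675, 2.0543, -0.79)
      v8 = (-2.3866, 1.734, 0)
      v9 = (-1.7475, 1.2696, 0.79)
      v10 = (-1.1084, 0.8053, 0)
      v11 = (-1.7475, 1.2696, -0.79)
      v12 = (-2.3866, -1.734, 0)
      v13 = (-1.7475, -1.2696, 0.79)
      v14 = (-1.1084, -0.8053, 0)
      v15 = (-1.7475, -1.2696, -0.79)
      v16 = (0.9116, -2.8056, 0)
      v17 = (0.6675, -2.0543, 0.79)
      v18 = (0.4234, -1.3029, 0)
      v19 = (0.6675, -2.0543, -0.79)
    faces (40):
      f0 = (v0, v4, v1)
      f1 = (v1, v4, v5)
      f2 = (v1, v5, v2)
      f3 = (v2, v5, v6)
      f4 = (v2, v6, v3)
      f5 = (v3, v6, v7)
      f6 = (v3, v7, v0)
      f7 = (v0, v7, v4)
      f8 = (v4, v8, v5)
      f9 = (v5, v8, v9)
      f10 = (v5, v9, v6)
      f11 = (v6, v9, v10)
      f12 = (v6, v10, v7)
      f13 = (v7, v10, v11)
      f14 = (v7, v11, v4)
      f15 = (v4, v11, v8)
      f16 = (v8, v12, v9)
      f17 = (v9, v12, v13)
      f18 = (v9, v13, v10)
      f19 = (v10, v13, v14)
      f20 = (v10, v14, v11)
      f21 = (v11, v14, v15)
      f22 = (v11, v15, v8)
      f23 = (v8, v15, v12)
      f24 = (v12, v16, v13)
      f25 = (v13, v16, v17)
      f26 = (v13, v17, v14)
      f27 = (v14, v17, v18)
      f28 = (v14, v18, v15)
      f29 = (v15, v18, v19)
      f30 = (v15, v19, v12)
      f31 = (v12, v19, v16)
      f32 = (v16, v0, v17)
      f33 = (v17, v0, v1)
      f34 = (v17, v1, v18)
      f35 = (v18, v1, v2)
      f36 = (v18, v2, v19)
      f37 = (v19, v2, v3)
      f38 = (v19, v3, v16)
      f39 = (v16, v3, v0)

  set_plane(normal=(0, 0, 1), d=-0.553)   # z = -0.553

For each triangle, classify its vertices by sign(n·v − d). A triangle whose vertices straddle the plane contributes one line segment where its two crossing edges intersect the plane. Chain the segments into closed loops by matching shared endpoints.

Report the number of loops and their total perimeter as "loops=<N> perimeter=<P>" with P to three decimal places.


loops=2 perimeter=25.392

Straddling triangles (20 of 40):
  (v2,v6,v3) [++-] → (1.63902, 0.39087, -0.553)–(1.923, 0, -0.553)  len=0.4831
  (v3,v6,v7) [-+-] → (1.63902, 0.39087, -0.553)–(0.59427, 1.82888, -0.553)  len=1.7775
  (v3,v7,v0) [--+] → (1.35225, 1.43801, -0.553)–(2.397, 0, -0.553)  len=1.7775
  (v0,v7,v4) [+-+] → (1.35225, 1.43801, -0.553)–(0.74073, 2.27969, -0.553)  len=1.0404
  (v6,v10,v7) [++-] → (0.13473, 1.6796, -0.553)–(0.59427, 1.82888, -0.553)  len=0.4832
  (v7,v10,v11) [-+-] → (0.13473, 1.6796, -0.553)–(-1.55577, 1.13031, -0.553)  len=1.7775
  (v7,v11,v4) [--+] → (-0.94977, 1.7304, -0.553)–(0.74073, 2.27969, -0.553)  len=1.7775
  (v4,v11,v8) [+-+] → (-0.94977, 1.7304, -0.553)–(-1.93923, 1.40892, -0.553)  len=1.0404
  (v10,v14,v11) [++-] → (-1.55577, 0.64713, -0.553)–(-1.55577, 1.13031, -0.553)  len=0.4832
  (v11,v14,v15) [-+-] → (-1.55577, 0.64713, -0.553)–(-1.55577, -1.13031, -0.553)  len=1.7774
  (v11,v15,v8) [--+] → (-1.93923, -0.36852, -0.553)–(-1.93923, 1.40892, -0.553)  len=1.7774
  (v8,v15,v12) [+-+] → (-1.93923, -0.36852, -0.553)–(-1.93923, -1.40892, -0.553)  len=1.0404
  (v14,v18,v15) [++-] → (-1.09623, -1.27959, -0.553)–(-1.55577, -1.13031, -0.553)  len=0.4832
  (v15,v18,v19) [-+-] → (-1.09623, -1.27959, -0.553)–(0.59427, -1.82888, -0.553)  len=1.7775
  (v15,v19,v12) [--+] → (-0.24873, -1.95821, -0.553)–(-1.93923, -1.40892, -0.553)  len=1.7775
  (v12,v19,v16) [+-+] → (-0.24873, -1.95821, -0.553)–(0.74073, -2.27969, -0.553)  len=1.0404
  (v18,v2,v19) [++-] → (0.87825, -1.43801, -0.553)–(0.59427, -1.82888, -0.553)  len=0.4831
  (v19,v2,v3) [-+-] → (0.87825, -1.43801, -0.553)–(1.923, 0, -0.553)  len=1.7775
  (v19,v3,v16) [--+] → (1.78548, -0.84168, -0.553)–(0.74073, -2.27969, -0.553)  len=1.7775
  (v16,v3,v0) [+-+] → (1.78548, -0.84168, -0.553)–(2.397, 0, -0.553)  len=1.0404

Chained into 2 loop(s):
  loop 1: 10 segments, perimeter = 11.3032
  loop 2: 10 segments, perimeter = 14.0893
Total perimeter = 25.392


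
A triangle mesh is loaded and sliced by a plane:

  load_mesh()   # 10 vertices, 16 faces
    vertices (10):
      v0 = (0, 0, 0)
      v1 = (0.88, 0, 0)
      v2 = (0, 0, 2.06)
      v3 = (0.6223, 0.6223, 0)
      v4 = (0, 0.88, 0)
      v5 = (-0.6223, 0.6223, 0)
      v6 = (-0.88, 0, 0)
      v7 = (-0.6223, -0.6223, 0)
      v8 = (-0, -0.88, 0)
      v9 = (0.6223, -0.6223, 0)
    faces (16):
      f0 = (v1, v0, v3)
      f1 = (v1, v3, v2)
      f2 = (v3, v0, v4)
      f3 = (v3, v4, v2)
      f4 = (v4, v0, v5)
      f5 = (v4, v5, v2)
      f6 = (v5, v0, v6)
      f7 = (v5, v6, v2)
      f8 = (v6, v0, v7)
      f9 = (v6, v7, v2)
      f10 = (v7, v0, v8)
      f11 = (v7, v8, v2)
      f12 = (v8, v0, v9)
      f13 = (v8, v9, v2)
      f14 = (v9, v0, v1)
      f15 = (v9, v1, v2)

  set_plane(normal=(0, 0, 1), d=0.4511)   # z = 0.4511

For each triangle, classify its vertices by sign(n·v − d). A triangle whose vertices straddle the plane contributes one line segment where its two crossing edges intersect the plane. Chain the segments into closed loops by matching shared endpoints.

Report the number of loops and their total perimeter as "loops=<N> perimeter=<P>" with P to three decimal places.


Straddling triangles (8 of 16):
  (v1,v3,v2) [--+] → (0.486028, 0.486028, 0.4511)–(0.687297, 0, 0.4511)  len=0.5261
  (v3,v4,v2) [--+] → (0, 0.687297, 0.4511)–(0.486028, 0.486028, 0.4511)  len=0.5261
  (v4,v5,v2) [--+] → (-0.486028, 0.486028, 0.4511)–(0, 0.687297, 0.4511)  len=0.5261
  (v5,v6,v2) [--+] → (-0.687297, 0, 0.4511)–(-0.486028, 0.486028, 0.4511)  len=0.5261
  (v6,v7,v2) [--+] → (-0.486028, -0.486028, 0.4511)–(-0.687297, 0, 0.4511)  len=0.5261
  (v7,v8,v2) [--+] → (0, -0.687297, 0.4511)–(-0.486028, -0.486028, 0.4511)  len=0.5261
  (v8,v9,v2) [--+] → (0.486028, -0.486028, 0.4511)–(0, -0.687297, 0.4511)  len=0.5261
  (v9,v1,v2) [--+] → (0.687297, 0, 0.4511)–(0.486028, -0.486028, 0.4511)  len=0.5261

Chained into 1 loop(s):
  loop 1: 8 segments, perimeter = 4.2084
Total perimeter = 4.208

loops=1 perimeter=4.208


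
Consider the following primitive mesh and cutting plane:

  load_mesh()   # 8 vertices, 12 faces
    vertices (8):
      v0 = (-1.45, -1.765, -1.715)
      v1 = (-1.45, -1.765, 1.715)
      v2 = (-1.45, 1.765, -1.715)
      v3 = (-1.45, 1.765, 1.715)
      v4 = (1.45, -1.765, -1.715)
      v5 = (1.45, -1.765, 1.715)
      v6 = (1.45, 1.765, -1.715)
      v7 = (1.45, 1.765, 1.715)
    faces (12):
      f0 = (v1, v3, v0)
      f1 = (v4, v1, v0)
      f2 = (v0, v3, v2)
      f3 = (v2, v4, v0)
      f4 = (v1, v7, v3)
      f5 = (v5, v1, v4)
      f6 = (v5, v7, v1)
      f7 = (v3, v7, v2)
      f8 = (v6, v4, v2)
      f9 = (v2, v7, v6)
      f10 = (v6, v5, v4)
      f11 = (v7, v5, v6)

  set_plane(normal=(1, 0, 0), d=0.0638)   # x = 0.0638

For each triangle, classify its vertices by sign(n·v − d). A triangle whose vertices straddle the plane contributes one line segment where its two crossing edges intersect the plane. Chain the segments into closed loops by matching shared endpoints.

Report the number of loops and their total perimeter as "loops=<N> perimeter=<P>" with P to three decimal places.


Straddling triangles (8 of 12):
  (v4,v1,v0) [+--] → (0.0638, -1.765, -0.07546)–(0.0638, -1.765, -1.715)  len=1.6395
  (v2,v4,v0) [-+-] → (0.0638, -0.07766, -1.715)–(0.0638, -1.765, -1.715)  len=1.6873
  (v1,v7,v3) [-+-] → (0.0638, 0.07766, 1.715)–(0.0638, 1.765, 1.715)  len=1.6873
  (v5,v1,v4) [+-+] → (0.0638, -1.765, 1.715)–(0.0638, -1.765, -0.07546)  len=1.7905
  (v5,v7,v1) [++-] → (0.0638, 0.07766, 1.715)–(0.0638, -1.765, 1.715)  len=1.8427
  (v3,v7,v2) [-+-] → (0.0638, 1.765, 1.715)–(0.0638, 1.765, 0.07546)  len=1.6395
  (v6,v4,v2) [++-] → (0.0638, -0.07766, -1.715)–(0.0638, 1.765, -1.715)  len=1.8427
  (v2,v7,v6) [-++] → (0.0638, 1.765, 0.07546)–(0.0638, 1.765, -1.715)  len=1.7905

Chained into 1 loop(s):
  loop 1: 8 segments, perimeter = 13.9200
Total perimeter = 13.920

loops=1 perimeter=13.920


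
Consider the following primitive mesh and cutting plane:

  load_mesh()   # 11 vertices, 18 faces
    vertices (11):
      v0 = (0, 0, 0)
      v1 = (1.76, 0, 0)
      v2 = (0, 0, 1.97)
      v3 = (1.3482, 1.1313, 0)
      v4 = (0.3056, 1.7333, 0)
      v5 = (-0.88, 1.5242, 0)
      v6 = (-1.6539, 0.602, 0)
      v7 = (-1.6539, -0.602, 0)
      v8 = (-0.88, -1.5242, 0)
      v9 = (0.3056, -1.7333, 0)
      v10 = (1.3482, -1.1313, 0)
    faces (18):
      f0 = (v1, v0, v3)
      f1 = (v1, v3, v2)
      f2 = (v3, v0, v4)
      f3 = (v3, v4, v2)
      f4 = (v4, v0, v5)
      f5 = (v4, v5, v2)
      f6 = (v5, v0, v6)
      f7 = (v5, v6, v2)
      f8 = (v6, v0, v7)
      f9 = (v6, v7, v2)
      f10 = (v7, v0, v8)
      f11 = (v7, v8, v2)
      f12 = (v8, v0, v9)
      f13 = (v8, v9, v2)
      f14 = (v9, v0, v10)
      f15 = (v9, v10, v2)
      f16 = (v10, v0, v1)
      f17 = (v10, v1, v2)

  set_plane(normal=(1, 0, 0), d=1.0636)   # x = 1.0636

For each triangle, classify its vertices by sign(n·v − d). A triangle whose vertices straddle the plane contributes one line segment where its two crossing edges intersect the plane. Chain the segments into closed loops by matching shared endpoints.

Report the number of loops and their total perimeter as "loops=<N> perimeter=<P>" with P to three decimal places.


loops=1 perimeter=5.677

Straddling triangles (8 of 18):
  (v1,v0,v3) [+-+] → (1.0636, 0, 0)–(1.0636, 0.892487, 0)  len=0.8925
  (v1,v3,v2) [++-] → (1.0636, 0.892487, 0.41586)–(1.0636, 0, 0.779493)  len=0.9637
  (v3,v0,v4) [+--] → (1.0636, 0.892487, 0)–(1.0636, 1.29563, 0)  len=0.4031
  (v3,v4,v2) [+--] → (1.0636, 1.29563, 0)–(1.0636, 0.892487, 0.41586)  len=0.5792
  (v9,v0,v10) [--+] → (1.0636, -0.892487, 0)–(1.0636, -1.29563, 0)  len=0.4031
  (v9,v10,v2) [-+-] → (1.0636, -1.29563, 0)–(1.0636, -0.892487, 0.41586)  len=0.5792
  (v10,v0,v1) [+-+] → (1.0636, -0.892487, 0)–(1.0636, 0, 0)  len=0.8925
  (v10,v1,v2) [++-] → (1.0636, 0, 0.779493)–(1.0636, -0.892487, 0.41586)  len=0.9637

Chained into 1 loop(s):
  loop 1: 8 segments, perimeter = 5.6771
Total perimeter = 5.677


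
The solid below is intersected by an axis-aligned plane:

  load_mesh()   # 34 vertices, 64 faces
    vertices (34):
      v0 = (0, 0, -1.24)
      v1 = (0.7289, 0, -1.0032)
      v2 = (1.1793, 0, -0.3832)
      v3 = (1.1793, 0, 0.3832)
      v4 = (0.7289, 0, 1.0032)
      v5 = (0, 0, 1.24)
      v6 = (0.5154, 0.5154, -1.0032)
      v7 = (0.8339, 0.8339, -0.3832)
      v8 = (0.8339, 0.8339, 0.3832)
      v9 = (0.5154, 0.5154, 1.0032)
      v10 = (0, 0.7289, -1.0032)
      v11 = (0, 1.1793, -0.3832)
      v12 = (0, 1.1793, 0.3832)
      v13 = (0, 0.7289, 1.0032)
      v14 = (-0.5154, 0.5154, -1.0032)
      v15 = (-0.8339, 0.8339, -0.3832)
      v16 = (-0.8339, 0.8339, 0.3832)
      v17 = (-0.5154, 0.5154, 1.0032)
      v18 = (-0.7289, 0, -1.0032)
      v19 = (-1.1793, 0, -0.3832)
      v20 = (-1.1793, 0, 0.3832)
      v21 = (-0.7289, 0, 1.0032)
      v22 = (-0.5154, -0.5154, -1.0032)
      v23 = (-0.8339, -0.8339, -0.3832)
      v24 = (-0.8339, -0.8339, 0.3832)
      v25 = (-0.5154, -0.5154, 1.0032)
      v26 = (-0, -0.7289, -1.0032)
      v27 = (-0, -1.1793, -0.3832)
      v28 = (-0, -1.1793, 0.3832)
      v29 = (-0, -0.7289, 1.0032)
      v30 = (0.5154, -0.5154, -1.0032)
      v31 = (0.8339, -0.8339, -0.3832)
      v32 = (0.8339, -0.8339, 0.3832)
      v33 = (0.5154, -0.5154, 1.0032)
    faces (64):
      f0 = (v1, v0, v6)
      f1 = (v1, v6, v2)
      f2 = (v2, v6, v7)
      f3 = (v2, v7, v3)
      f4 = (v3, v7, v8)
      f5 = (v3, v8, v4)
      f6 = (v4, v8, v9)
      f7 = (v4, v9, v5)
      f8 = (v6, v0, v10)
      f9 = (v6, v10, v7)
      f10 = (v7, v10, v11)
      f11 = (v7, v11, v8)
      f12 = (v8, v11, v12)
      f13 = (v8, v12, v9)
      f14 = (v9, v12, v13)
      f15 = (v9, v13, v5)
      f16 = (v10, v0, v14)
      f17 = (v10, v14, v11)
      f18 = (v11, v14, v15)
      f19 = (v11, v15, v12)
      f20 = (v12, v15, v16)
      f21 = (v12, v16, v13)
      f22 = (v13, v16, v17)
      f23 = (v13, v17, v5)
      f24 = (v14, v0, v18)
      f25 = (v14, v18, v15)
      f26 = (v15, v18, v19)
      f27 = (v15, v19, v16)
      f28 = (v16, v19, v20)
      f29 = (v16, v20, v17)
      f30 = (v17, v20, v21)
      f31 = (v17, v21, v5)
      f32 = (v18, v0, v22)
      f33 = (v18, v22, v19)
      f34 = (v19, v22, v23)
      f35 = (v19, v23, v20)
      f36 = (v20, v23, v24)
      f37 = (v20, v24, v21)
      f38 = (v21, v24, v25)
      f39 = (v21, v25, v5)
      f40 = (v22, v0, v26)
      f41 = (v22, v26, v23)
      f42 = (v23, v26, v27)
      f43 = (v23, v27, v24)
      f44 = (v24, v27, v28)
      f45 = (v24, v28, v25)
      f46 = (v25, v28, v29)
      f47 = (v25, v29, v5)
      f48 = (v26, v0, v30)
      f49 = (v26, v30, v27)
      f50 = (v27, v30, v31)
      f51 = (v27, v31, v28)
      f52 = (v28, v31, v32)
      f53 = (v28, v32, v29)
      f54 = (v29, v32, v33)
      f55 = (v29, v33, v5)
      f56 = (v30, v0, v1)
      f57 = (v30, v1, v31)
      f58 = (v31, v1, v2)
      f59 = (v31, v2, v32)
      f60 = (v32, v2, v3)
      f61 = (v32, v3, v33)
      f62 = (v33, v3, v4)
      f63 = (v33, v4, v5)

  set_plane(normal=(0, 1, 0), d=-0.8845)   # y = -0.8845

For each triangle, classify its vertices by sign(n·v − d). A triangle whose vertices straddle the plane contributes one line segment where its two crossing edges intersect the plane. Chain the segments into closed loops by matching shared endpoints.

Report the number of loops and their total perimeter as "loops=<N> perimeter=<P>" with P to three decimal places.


loops=1 perimeter=4.810

Straddling triangles (10 of 64):
  (v23,v26,v27) [++-] → (0, -0.8845, -0.789008)–(-0.711736, -0.8845, -0.3832)  len=0.8193
  (v23,v27,v24) [+-+] → (-0.711736, -0.8845, -0.3832)–(-0.711736, -0.8845, 0.270925)  len=0.6541
  (v24,v27,v28) [+--] → (-0.711736, -0.8845, 0.270925)–(-0.711736, -0.8845, 0.3832)  len=0.1123
  (v24,v28,v25) [+-+] → (-0.711736, -0.8845, 0.3832)–(-0.22886, -0.8845, 0.658507)  len=0.5558
  (v25,v28,v29) [+-+] → (-0.22886, -0.8845, 0.658507)–(0, -0.8845, 0.789008)  len=0.2635
  (v26,v30,v27) [++-] → (0.22886, -0.8845, -0.658507)–(0, -0.8845, -0.789008)  len=0.2635
  (v27,v30,v31) [-++] → (0.22886, -0.8845, -0.658507)–(0.711736, -0.8845, -0.3832)  len=0.5558
  (v27,v31,v28) [-+-] → (0.711736, -0.8845, -0.3832)–(0.711736, -0.8845, -0.270925)  len=0.1123
  (v28,v31,v32) [-++] → (0.711736, -0.8845, -0.270925)–(0.711736, -0.8845, 0.3832)  len=0.6541
  (v28,v32,v29) [-++] → (0.711736, -0.8845, 0.3832)–(0, -0.8845, 0.789008)  len=0.8193

Chained into 1 loop(s):
  loop 1: 10 segments, perimeter = 4.8100
Total perimeter = 4.810


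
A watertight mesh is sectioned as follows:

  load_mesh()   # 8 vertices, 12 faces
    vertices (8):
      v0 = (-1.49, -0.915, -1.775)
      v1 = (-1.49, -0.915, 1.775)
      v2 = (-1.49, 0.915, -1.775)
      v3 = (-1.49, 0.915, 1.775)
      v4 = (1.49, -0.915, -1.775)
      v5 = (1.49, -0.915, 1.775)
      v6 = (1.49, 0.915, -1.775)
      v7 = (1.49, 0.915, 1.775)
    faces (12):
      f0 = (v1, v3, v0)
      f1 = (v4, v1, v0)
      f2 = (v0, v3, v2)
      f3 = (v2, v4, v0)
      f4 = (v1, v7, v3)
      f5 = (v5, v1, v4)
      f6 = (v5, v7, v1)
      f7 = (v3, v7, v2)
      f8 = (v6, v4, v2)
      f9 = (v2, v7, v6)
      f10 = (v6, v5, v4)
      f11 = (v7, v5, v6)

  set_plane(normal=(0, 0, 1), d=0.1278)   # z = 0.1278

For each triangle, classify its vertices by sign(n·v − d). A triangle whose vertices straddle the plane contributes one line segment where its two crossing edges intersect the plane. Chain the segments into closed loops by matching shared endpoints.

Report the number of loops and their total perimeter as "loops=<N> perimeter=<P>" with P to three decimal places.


Straddling triangles (8 of 12):
  (v1,v3,v0) [++-] → (-1.49, 0.06588, 0.1278)–(-1.49, -0.915, 0.1278)  len=0.9809
  (v4,v1,v0) [-+-] → (-0.10728, -0.915, 0.1278)–(-1.49, -0.915, 0.1278)  len=1.3827
  (v0,v3,v2) [-+-] → (-1.49, 0.06588, 0.1278)–(-1.49, 0.915, 0.1278)  len=0.8491
  (v5,v1,v4) [++-] → (-0.10728, -0.915, 0.1278)–(1.49, -0.915, 0.1278)  len=1.5973
  (v3,v7,v2) [++-] → (0.10728, 0.915, 0.1278)–(-1.49, 0.915, 0.1278)  len=1.5973
  (v2,v7,v6) [-+-] → (0.10728, 0.915, 0.1278)–(1.49, 0.915, 0.1278)  len=1.3827
  (v6,v5,v4) [-+-] → (1.49, -0.06588, 0.1278)–(1.49, -0.915, 0.1278)  len=0.8491
  (v7,v5,v6) [++-] → (1.49, -0.06588, 0.1278)–(1.49, 0.915, 0.1278)  len=0.9809

Chained into 1 loop(s):
  loop 1: 8 segments, perimeter = 9.6200
Total perimeter = 9.620

loops=1 perimeter=9.620


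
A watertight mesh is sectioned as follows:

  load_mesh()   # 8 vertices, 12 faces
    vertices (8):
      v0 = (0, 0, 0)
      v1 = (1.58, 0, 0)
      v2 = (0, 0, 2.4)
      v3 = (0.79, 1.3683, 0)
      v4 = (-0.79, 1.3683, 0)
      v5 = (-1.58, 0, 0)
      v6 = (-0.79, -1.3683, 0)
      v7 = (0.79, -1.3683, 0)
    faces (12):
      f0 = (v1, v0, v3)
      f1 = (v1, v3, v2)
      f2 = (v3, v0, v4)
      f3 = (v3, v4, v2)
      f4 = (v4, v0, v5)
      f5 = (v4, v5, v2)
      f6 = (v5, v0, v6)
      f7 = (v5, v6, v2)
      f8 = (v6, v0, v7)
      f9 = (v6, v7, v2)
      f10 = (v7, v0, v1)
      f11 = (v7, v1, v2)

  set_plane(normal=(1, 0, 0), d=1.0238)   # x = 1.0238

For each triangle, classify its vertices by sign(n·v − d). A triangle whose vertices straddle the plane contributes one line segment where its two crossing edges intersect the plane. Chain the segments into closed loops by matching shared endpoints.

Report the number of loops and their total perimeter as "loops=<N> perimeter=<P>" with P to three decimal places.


Straddling triangles (4 of 12):
  (v1,v0,v3) [+--] → (1.0238, 0, 0)–(1.0238, 0.963352, 0)  len=0.9634
  (v1,v3,v2) [+--] → (1.0238, 0.963352, 0)–(1.0238, 0, 0.844861)  len=1.2813
  (v7,v0,v1) [--+] → (1.0238, 0, 0)–(1.0238, -0.963352, 0)  len=0.9634
  (v7,v1,v2) [-+-] → (1.0238, -0.963352, 0)–(1.0238, 0, 0.844861)  len=1.2813

Chained into 1 loop(s):
  loop 1: 4 segments, perimeter = 4.4894
Total perimeter = 4.489

loops=1 perimeter=4.489


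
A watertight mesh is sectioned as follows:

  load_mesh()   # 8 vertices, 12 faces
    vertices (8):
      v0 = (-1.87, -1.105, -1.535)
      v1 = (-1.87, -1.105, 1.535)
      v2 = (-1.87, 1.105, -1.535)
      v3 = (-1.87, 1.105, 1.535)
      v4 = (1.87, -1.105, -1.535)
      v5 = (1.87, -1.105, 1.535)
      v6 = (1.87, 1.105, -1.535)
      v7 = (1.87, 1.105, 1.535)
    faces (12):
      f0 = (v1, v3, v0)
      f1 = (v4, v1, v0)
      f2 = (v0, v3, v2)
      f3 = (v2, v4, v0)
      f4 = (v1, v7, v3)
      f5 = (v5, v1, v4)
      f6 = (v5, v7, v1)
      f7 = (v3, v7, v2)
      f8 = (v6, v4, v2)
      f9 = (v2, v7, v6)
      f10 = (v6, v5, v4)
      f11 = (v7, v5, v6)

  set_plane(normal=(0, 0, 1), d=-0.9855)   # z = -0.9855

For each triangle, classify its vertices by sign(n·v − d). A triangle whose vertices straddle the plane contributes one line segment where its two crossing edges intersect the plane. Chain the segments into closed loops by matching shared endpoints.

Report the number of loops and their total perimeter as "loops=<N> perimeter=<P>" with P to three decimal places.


loops=1 perimeter=11.900

Straddling triangles (8 of 12):
  (v1,v3,v0) [++-] → (-1.87, -0.709432, -0.9855)–(-1.87, -1.105, -0.9855)  len=0.3956
  (v4,v1,v0) [-+-] → (1.20058, -1.105, -0.9855)–(-1.87, -1.105, -0.9855)  len=3.0706
  (v0,v3,v2) [-+-] → (-1.87, -0.709432, -0.9855)–(-1.87, 1.105, -0.9855)  len=1.8144
  (v5,v1,v4) [++-] → (1.20058, -1.105, -0.9855)–(1.87, -1.105, -0.9855)  len=0.6694
  (v3,v7,v2) [++-] → (-1.20058, 1.105, -0.9855)–(-1.87, 1.105, -0.9855)  len=0.6694
  (v2,v7,v6) [-+-] → (-1.20058, 1.105, -0.9855)–(1.87, 1.105, -0.9855)  len=3.0706
  (v6,v5,v4) [-+-] → (1.87, 0.709432, -0.9855)–(1.87, -1.105, -0.9855)  len=1.8144
  (v7,v5,v6) [++-] → (1.87, 0.709432, -0.9855)–(1.87, 1.105, -0.9855)  len=0.3956

Chained into 1 loop(s):
  loop 1: 8 segments, perimeter = 11.9000
Total perimeter = 11.900
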